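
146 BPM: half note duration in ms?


Reasoning:
One quarter-note beat = 60000 / BPM = 60000 / 146 ms
Half note = 2 × quarter note
Duration = 2 × 60000 / 146 = 120000 / 146
= 821.9 ms


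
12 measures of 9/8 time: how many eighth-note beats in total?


Time signature 9/8: the bottom number 8 means the eighth note gets one count
The top number 9 means 9 eighth-note beats per measure
Total = 9 × 12 measures
= 108 eighth-note beats


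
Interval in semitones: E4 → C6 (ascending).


Reasoning:
Absolute semitone position = octave×12 + chromatic position
E4: 4×12 + 4 = 52
C6: 6×12 + 0 = 72
Difference = 72 - 52 = 20
= 20 semitones


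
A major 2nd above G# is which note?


A 2nd spans 2 letter names, so from G we land on A
A major 2nd = 2 semitones above G#
Spell A at that pitch: A#
= A#


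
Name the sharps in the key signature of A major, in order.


Reasoning:
Sharp major keys follow the circle of fifths: C(0), G(1), D(2), A(3), E(4), B(5), F#(6), C#(7)
A major has 3 sharps
Order of sharps: F# C# G# D# A# E# B# → first 3: F#, C#, G#
= F#, C#, G#


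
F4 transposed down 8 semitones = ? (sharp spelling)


Solution.
F4: chromatic position 5 in octave 4 → absolute = 4×12 + 5 = 53
Transpose down 8: 53 - 8 = 45
45 = 3×12 + 9 → A in octave 3
Result = A3


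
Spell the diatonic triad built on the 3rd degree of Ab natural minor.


Reasoning:
Ab natural minor scale: Ab Bb Cb Db Eb Fb Gb
Diatonic triad on degree 3 stacks scale notes 3, 5, 7: Cb Eb Gb
Cb→Eb = 4 semitones; Cb→Gb = 7 semitones → major triad
= Cb Eb Gb (major)


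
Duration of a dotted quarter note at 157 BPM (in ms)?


One quarter-note beat = 60000 / BPM = 60000 / 157 ms
Dotted quarter note = 3/2 × quarter note
Duration = 3/2 × 60000 / 157 = 90000 / 157
= 573.2 ms


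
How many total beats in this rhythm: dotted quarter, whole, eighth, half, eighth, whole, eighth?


Beat values:
  dotted quarter = 1.5 beats
  whole = 4 beats
  eighth = 0.5 beats
  half = 2 beats
  eighth = 0.5 beats
  whole = 4 beats
  eighth = 0.5 beats
Sum = 1.5 + 4 + 0.5 + 2 + 0.5 + 4 + 0.5
= 13 beats


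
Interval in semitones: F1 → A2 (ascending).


Absolute semitone position = octave×12 + chromatic position
F1: 1×12 + 5 = 17
A2: 2×12 + 9 = 33
Difference = 33 - 17 = 16
= 16 semitones


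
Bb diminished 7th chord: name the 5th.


Working:
Diminished 7th chord = root + minor 3rd + diminished 5th + diminished 7th
Seventh chords stack in thirds, so the letter names are B-D-F-A
Root: Bb
Minor 3rd above Bb: Db
Diminished 5th above Bb: Fb
Diminished 7th above Bb: Abb
The 5th = Fb


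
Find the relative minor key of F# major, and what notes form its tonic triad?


Step by step:
The relative minor shares the major's key signature and starts on its 6th degree
6th degree = a major 6th above the tonic; a major 6th above F# is D#
→ relative minor of F# major is D# minor
Tonic triad of D# minor = root + minor 3rd + perfect 5th = D# F# A#
= D# minor; triad = D# F# A#


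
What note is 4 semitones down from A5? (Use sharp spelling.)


Solution.
A5: chromatic position 9 in octave 5 → absolute = 5×12 + 9 = 69
Transpose down 4: 69 - 4 = 65
65 = 5×12 + 5 → F in octave 5
Result = F5


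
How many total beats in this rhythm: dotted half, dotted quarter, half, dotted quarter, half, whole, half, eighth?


Working:
Beat values:
  dotted half = 3 beats
  dotted quarter = 1.5 beats
  half = 2 beats
  dotted quarter = 1.5 beats
  half = 2 beats
  whole = 4 beats
  half = 2 beats
  eighth = 0.5 beats
Sum = 3 + 1.5 + 2 + 1.5 + 2 + 4 + 2 + 0.5
= 16.5 beats


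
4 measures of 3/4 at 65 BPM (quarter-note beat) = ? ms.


Working:
Quarter-note beat duration = 60000 / 65 ms
Beats per measure (3/4) = 3
One measure = 3 × 60000 / 65 = 180000 / 65 ms
4 measures = 4 × 180000 / 65 = 720000 / 65
= 11076.9 ms


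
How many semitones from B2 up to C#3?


Absolute semitone position = octave×12 + chromatic position
B2: 2×12 + 11 = 35
C#3: 3×12 + 1 = 37
Difference = 37 - 35 = 2
= 2 semitones


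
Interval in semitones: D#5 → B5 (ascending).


Absolute semitone position = octave×12 + chromatic position
D#5: 5×12 + 3 = 63
B5: 5×12 + 11 = 71
Difference = 71 - 63 = 8
= 8 semitones


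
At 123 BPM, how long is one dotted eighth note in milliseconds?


Let's work it out.
One quarter-note beat = 60000 / BPM = 60000 / 123 ms
Dotted eighth note = 3/4 × quarter note
Duration = 3/4 × 60000 / 123 = 45000 / 123
= 365.9 ms


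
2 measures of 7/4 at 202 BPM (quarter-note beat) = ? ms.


Quarter-note beat duration = 60000 / 202 ms
Beats per measure (7/4) = 7
One measure = 7 × 60000 / 202 = 420000 / 202 ms
2 measures = 2 × 420000 / 202 = 840000 / 202
= 4158.4 ms


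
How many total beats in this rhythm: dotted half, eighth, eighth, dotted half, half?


Let's work it out.
Beat values:
  dotted half = 3 beats
  eighth = 0.5 beats
  eighth = 0.5 beats
  dotted half = 3 beats
  half = 2 beats
Sum = 3 + 0.5 + 0.5 + 3 + 2
= 9 beats


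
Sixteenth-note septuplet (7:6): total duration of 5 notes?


Septuplet: 7 notes occupy the space of 6 sixteenth notes
Space = 6 × 1/4 = 3/2 beats
Each septuplet note = 3/2 / 7 = 3/14 beats
5 notes = 5 × 3/14 = 15/14
= 15/14 beats


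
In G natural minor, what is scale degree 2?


Solution.
Natural minor scale pattern: W-H-W-W-H-W-W (2-1-2-2-1-2-2 semitones)
Starting from G:
  G + 2 semitones → A
  A + 1 semitone → Bb
  Bb + 2 semitones → C
  C + 2 semitones → D
  D + 1 semitone → Eb
  Eb + 2 semitones → F
  F + 2 semitones → G
Scale: G A Bb C D Eb F
Degree 2 = A


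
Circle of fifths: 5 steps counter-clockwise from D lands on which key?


Step by step:
Each counter-clockwise step moves down a perfect 5th (= up a perfect 4th)
From D: D → G → C → F → Bb → Eb
= Eb


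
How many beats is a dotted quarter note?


Base quarter note = 1 beat
Dot 1 adds half the previous value: +1/2
One dotted quarter = 1 + 1/2 = 3/2
= 3/2 beats


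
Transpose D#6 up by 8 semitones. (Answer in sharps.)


Working:
D#6: chromatic position 3 in octave 6 → absolute = 6×12 + 3 = 75
Transpose up 8: 75 + 8 = 83
83 = 6×12 + 11 → B in octave 6
Result = B6


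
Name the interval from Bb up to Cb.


Let's work it out.
Letter names: B → C spans 2 letter names → a 2nd
Semitones: Bb → Cb = 1 half-step
A 2nd of 1 semitone is a minor 2nd
= minor 2nd


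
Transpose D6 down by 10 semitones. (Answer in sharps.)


Step by step:
D6: chromatic position 2 in octave 6 → absolute = 6×12 + 2 = 74
Transpose down 10: 74 - 10 = 64
64 = 5×12 + 4 → E in octave 5
Result = E5


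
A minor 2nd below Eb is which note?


A 2nd spans 2 letter names, so from E we land on D
A minor 2nd = 1 semitone below Eb
Spell D at that pitch: D
= D


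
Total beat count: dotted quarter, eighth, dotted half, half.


Beat values:
  dotted quarter = 1.5 beats
  eighth = 0.5 beats
  dotted half = 3 beats
  half = 2 beats
Sum = 1.5 + 0.5 + 3 + 2
= 7 beats


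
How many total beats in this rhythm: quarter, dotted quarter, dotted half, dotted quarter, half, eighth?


Solution.
Beat values:
  quarter = 1 beat
  dotted quarter = 1.5 beats
  dotted half = 3 beats
  dotted quarter = 1.5 beats
  half = 2 beats
  eighth = 0.5 beats
Sum = 1 + 1.5 + 3 + 1.5 + 2 + 0.5
= 9.5 beats


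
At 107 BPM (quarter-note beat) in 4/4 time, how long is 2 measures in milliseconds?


Quarter-note beat duration = 60000 / 107 ms
Beats per measure (4/4) = 4
One measure = 4 × 60000 / 107 = 240000 / 107 ms
2 measures = 2 × 240000 / 107 = 480000 / 107
= 4486.0 ms


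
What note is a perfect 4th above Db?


Step by step:
A 4th spans 4 letter names, so from D we land on G
A perfect 4th = 5 semitones above Db
Spell G at that pitch: Gb
= Gb


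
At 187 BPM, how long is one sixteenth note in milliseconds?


Step by step:
One quarter-note beat = 60000 / BPM = 60000 / 187 ms
Sixteenth note = 1/4 × quarter note
Duration = 1/4 × 60000 / 187 = 15000 / 187
= 80.2 ms


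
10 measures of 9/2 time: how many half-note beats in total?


Let's work it out.
Time signature 9/2: the bottom number 2 means the half note gets one count
The top number 9 means 9 half-note beats per measure
Total = 9 × 10 measures
= 90 half-note beats


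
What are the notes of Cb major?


Major scale pattern: W-W-H-W-W-W-H (2-2-1-2-2-2-1 semitones)
Starting from Cb:
  Cb + 2 semitones → Db
  Db + 2 semitones → Eb
  Eb + 1 semitone → Fb
  Fb + 2 semitones → Gb
  Gb + 2 semitones → Ab
  Ab + 2 semitones → Bb
  Bb + 1 semitone → Cb
Scale = Cb Db Eb Fb Gb Ab Bb


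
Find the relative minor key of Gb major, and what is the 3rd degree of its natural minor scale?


Step by step:
The relative minor shares the major's key signature and starts on its 6th degree
6th degree = a major 6th above the tonic; a major 6th above Gb is Eb
→ relative minor of Gb major is Eb minor
Eb natural minor scale: Eb F Gb Ab Bb Cb Db
= Eb minor; 3rd degree = Gb


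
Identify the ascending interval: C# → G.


Step by step:
Letter names: C → G spans 5 letter names → a 5th
Semitones: C# → G = 6 half-steps
A 5th of 6 semitones is a diminished 5th
= diminished 5th


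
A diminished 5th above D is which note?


Step by step:
A 5th spans 5 letter names, so from D we land on A
A diminished 5th = 6 semitones above D
Spell A at that pitch: Ab
= Ab


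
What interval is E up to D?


Reasoning:
Letter names: E → D spans 7 letter names → a 7th
Semitones: E → D = 10 half-steps
A 7th of 10 semitones is a minor 7th
= minor 7th


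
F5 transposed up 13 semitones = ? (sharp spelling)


Reasoning:
F5: chromatic position 5 in octave 5 → absolute = 5×12 + 5 = 65
Transpose up 13: 65 + 13 = 78
78 = 6×12 + 6 → F# in octave 6
Result = F#6


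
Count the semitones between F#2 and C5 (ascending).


Reasoning:
Absolute semitone position = octave×12 + chromatic position
F#2: 2×12 + 6 = 30
C5: 5×12 + 0 = 60
Difference = 60 - 30 = 30
= 30 semitones


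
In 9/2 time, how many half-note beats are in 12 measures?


Let's work it out.
Time signature 9/2: the bottom number 2 means the half note gets one count
The top number 9 means 9 half-note beats per measure
Total = 9 × 12 measures
= 108 half-note beats


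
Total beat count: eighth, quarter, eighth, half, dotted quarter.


Step by step:
Beat values:
  eighth = 0.5 beats
  quarter = 1 beat
  eighth = 0.5 beats
  half = 2 beats
  dotted quarter = 1.5 beats
Sum = 0.5 + 1 + 0.5 + 2 + 1.5
= 5.5 beats


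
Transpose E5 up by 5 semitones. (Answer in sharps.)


Step by step:
E5: chromatic position 4 in octave 5 → absolute = 5×12 + 4 = 64
Transpose up 5: 64 + 5 = 69
69 = 5×12 + 9 → A in octave 5
Result = A5


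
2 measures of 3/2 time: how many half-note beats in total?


Time signature 3/2: the bottom number 2 means the half note gets one count
The top number 3 means 3 half-note beats per measure
Total = 3 × 2 measures
= 6 half-note beats


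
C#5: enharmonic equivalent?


Working:
Enharmonic notes sound the same pitch but are spelled with different letter names
C# and Db name the same pitch class
= Db5


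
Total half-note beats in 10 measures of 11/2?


Let's work it out.
Time signature 11/2: the bottom number 2 means the half note gets one count
The top number 11 means 11 half-note beats per measure
Total = 11 × 10 measures
= 110 half-note beats


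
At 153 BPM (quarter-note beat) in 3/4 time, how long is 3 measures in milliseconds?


Reasoning:
Quarter-note beat duration = 60000 / 153 ms
Beats per measure (3/4) = 3
One measure = 3 × 60000 / 153 = 180000 / 153 ms
3 measures = 3 × 180000 / 153 = 540000 / 153
= 3529.4 ms


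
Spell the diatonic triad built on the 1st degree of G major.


G major scale: G A B C D E F#
Diatonic triad on degree 1 stacks scale notes 1, 3, 5: G B D
G→B = 4 semitones; G→D = 7 semitones → major triad
= G B D (major)


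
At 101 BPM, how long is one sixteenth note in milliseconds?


One quarter-note beat = 60000 / BPM = 60000 / 101 ms
Sixteenth note = 1/4 × quarter note
Duration = 1/4 × 60000 / 101 = 15000 / 101
= 148.5 ms


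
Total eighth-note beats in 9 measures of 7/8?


Reasoning:
Time signature 7/8: the bottom number 8 means the eighth note gets one count
The top number 7 means 7 eighth-note beats per measure
Total = 7 × 9 measures
= 63 eighth-note beats


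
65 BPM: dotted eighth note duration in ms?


Solution.
One quarter-note beat = 60000 / BPM = 60000 / 65 ms
Dotted eighth note = 3/4 × quarter note
Duration = 3/4 × 60000 / 65 = 45000 / 65
= 692.3 ms


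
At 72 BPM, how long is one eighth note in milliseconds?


Reasoning:
One quarter-note beat = 60000 / BPM = 60000 / 72 ms
Eighth note = 1/2 × quarter note
Duration = 1/2 × 60000 / 72 = 30000 / 72
= 416.7 ms


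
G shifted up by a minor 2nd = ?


Let's work it out.
minor 2nd: 2 letter names, 1 semitones
Letter: G + 1 → A
Pitch: G + 1 semitones, spelled as an A → Ab
= Ab


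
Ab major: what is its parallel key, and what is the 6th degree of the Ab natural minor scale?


Reasoning:
Parallel keys share the same tonic but differ in mode
Ab major → parallel is Ab minor
Ab natural minor scale: Ab Bb Cb Db Eb Fb Gb
= Ab minor; 6th degree = Fb


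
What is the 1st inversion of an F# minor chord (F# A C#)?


Root position: F# A C#
1st inversion: move root up an octave
Bass note: A
Notes (bottom to top) = A C# F#


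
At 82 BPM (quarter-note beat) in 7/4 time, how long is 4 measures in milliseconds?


Working:
Quarter-note beat duration = 60000 / 82 ms
Beats per measure (7/4) = 7
One measure = 7 × 60000 / 82 = 420000 / 82 ms
4 measures = 4 × 420000 / 82 = 1680000 / 82
= 20487.8 ms


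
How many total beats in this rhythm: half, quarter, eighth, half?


Let's work it out.
Beat values:
  half = 2 beats
  quarter = 1 beat
  eighth = 0.5 beats
  half = 2 beats
Sum = 2 + 1 + 0.5 + 2
= 5.5 beats


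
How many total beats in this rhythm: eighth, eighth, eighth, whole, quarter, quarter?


Step by step:
Beat values:
  eighth = 0.5 beats
  eighth = 0.5 beats
  eighth = 0.5 beats
  whole = 4 beats
  quarter = 1 beat
  quarter = 1 beat
Sum = 0.5 + 0.5 + 0.5 + 4 + 1 + 1
= 7.5 beats


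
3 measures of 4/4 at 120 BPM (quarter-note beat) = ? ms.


Working:
Quarter-note beat duration = 60000 / 120 ms
Beats per measure (4/4) = 4
One measure = 4 × 60000 / 120 = 240000 / 120 ms
3 measures = 3 × 240000 / 120 = 720000 / 120
= 6000.0 ms


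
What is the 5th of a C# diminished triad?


Working:
Diminished triad = root + minor 3rd (3 semitones) + diminished 5th (6 semitones)
A triad on C# stacks thirds, so the chord tones use letter names C-E-G
Root: C#
Minor 3rd above C#: E
Diminished 5th above C#: G
The 5th = G


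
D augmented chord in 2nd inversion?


Step by step:
Root position: D F# A#
2nd inversion: move root and 3rd up an octave
Bass note: A#
Notes (bottom to top) = A# D F#


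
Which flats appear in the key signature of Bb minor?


Working:
Flat minor keys: A(0), D(1), G(2), C(3), F(4), Bb(5), Eb(6), Ab(7)
Bb minor has 5 flats
Order of flats: Bb Eb Ab Db Gb Cb Fb → first 5: Bb, Eb, Ab, Db, Gb
= Bb, Eb, Ab, Db, Gb


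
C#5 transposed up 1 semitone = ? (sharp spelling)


Solution.
C#5: chromatic position 1 in octave 5 → absolute = 5×12 + 1 = 61
Transpose up 1: 61 + 1 = 62
62 = 5×12 + 2 → D in octave 5
Result = D5


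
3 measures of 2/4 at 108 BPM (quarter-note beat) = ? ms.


Quarter-note beat duration = 60000 / 108 ms
Beats per measure (2/4) = 2
One measure = 2 × 60000 / 108 = 120000 / 108 ms
3 measures = 3 × 120000 / 108 = 360000 / 108
= 3333.3 ms


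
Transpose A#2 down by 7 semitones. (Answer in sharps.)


A#2: chromatic position 10 in octave 2 → absolute = 2×12 + 10 = 34
Transpose down 7: 34 - 7 = 27
27 = 2×12 + 3 → D# in octave 2
Result = D#2


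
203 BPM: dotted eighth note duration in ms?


Working:
One quarter-note beat = 60000 / BPM = 60000 / 203 ms
Dotted eighth note = 3/4 × quarter note
Duration = 3/4 × 60000 / 203 = 45000 / 203
= 221.7 ms


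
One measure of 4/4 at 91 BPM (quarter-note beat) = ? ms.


Step by step:
Quarter-note beat duration = 60000 / 91 ms
Beats per measure (4/4) = 4
One measure = 4 × 60000 / 91 = 240000 / 91 ms
= 2637.4 ms


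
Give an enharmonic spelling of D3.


Enharmonic notes sound the same pitch but are spelled with different letter names
D and Ebb name the same pitch class
= Ebb3


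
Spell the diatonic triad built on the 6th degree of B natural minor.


B natural minor scale: B C# D E F# G A
Diatonic triad on degree 6 stacks scale notes 6, 1, 3: G B D
G→B = 4 semitones; G→D = 7 semitones → major triad
= G B D (major)


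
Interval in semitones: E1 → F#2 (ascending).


Solution.
Absolute semitone position = octave×12 + chromatic position
E1: 1×12 + 4 = 16
F#2: 2×12 + 6 = 30
Difference = 30 - 16 = 14
= 14 semitones


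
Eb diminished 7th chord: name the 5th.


Step by step:
Diminished 7th chord = root + minor 3rd + diminished 5th + diminished 7th
Seventh chords stack in thirds, so the letter names are E-G-B-D
Root: Eb
Minor 3rd above Eb: Gb
Diminished 5th above Eb: Bbb
Diminished 7th above Eb: Dbb
The 5th = Bbb


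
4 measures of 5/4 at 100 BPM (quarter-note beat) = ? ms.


Reasoning:
Quarter-note beat duration = 60000 / 100 ms
Beats per measure (5/4) = 5
One measure = 5 × 60000 / 100 = 300000 / 100 ms
4 measures = 4 × 300000 / 100 = 1200000 / 100
= 12000.0 ms


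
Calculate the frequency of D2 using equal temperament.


Reasoning:
f = 440 × 2^(n/12) where n = semitones from A4
D2: -31 semitones from A4
f = 440 × 2^(-31/12)
f = 73.42 Hz


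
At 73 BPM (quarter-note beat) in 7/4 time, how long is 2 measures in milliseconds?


Reasoning:
Quarter-note beat duration = 60000 / 73 ms
Beats per measure (7/4) = 7
One measure = 7 × 60000 / 73 = 420000 / 73 ms
2 measures = 2 × 420000 / 73 = 840000 / 73
= 11506.8 ms


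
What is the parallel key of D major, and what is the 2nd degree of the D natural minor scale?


Working:
Parallel keys share the same tonic but differ in mode
D major → parallel is D minor
D natural minor scale: D E F G A Bb C
= D minor; 2nd degree = E


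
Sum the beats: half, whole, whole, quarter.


Solution.
Beat values:
  half = 2 beats
  whole = 4 beats
  whole = 4 beats
  quarter = 1 beat
Sum = 2 + 4 + 4 + 1
= 11 beats


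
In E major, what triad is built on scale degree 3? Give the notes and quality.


Solution.
E major scale: E F# G# A B C# D#
Diatonic triad on degree 3 stacks scale notes 3, 5, 7: G# B D#
G#→B = 3 semitones; G#→D# = 7 semitones → minor triad
= G# B D# (minor)


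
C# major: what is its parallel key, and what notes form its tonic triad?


Step by step:
Parallel keys share the same tonic but differ in mode
C# major → parallel is C# minor
Tonic triad of C# minor = C# E G#
= C# minor; triad = C# E G#


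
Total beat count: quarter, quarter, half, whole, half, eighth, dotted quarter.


Beat values:
  quarter = 1 beat
  quarter = 1 beat
  half = 2 beats
  whole = 4 beats
  half = 2 beats
  eighth = 0.5 beats
  dotted quarter = 1.5 beats
Sum = 1 + 1 + 2 + 4 + 2 + 0.5 + 1.5
= 12 beats


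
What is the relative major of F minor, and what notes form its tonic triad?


Step by step:
The relative major shares the key signature and is a minor 3rd above the minor tonic
A minor 3rd above F is Ab
→ relative major of F minor is Ab major
Tonic triad of Ab major = root + major 3rd + perfect 5th = Ab C Eb
= Ab major; triad = Ab C Eb


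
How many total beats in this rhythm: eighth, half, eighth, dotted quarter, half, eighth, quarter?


Let's work it out.
Beat values:
  eighth = 0.5 beats
  half = 2 beats
  eighth = 0.5 beats
  dotted quarter = 1.5 beats
  half = 2 beats
  eighth = 0.5 beats
  quarter = 1 beat
Sum = 0.5 + 2 + 0.5 + 1.5 + 2 + 0.5 + 1
= 8 beats


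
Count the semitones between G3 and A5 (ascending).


Let's work it out.
Absolute semitone position = octave×12 + chromatic position
G3: 3×12 + 7 = 43
A5: 5×12 + 9 = 69
Difference = 69 - 43 = 26
= 26 semitones


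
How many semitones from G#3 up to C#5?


Let's work it out.
Absolute semitone position = octave×12 + chromatic position
G#3: 3×12 + 8 = 44
C#5: 5×12 + 1 = 61
Difference = 61 - 44 = 17
= 17 semitones


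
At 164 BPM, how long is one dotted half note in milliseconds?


Step by step:
One quarter-note beat = 60000 / BPM = 60000 / 164 ms
Dotted half note = 3 × quarter note
Duration = 3 × 60000 / 164 = 180000 / 164
= 1097.6 ms


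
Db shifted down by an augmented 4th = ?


augmented 4th: 4 letter names, 6 semitones
Letter: D - 3 → A
Pitch: Db - 6 semitones, spelled as an A → Abb
= Abb


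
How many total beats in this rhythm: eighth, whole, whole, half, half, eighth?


Beat values:
  eighth = 0.5 beats
  whole = 4 beats
  whole = 4 beats
  half = 2 beats
  half = 2 beats
  eighth = 0.5 beats
Sum = 0.5 + 4 + 4 + 2 + 2 + 0.5
= 13 beats


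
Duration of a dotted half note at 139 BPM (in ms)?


Solution.
One quarter-note beat = 60000 / BPM = 60000 / 139 ms
Dotted half note = 3 × quarter note
Duration = 3 × 60000 / 139 = 180000 / 139
= 1295.0 ms


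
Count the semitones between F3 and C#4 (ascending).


Absolute semitone position = octave×12 + chromatic position
F3: 3×12 + 5 = 41
C#4: 4×12 + 1 = 49
Difference = 49 - 41 = 8
= 8 semitones


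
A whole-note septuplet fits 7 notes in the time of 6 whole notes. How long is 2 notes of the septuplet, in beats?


Step by step:
Septuplet: 7 notes occupy the space of 6 whole notes
Space = 6 × 4 = 24 beats
Each septuplet note = 24 / 7 = 24/7 beats
2 notes = 2 × 24/7 = 48/7
= 48/7 beats


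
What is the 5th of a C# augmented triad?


Let's work it out.
Augmented triad = root + major 3rd (4 semitones) + augmented 5th (8 semitones)
A triad on C# stacks thirds, so the chord tones use letter names C-E-G
Root: C#
Major 3rd above C#: E#
Augmented 5th above C#: G##
The 5th = G##


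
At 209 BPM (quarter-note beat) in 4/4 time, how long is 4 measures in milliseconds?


Let's work it out.
Quarter-note beat duration = 60000 / 209 ms
Beats per measure (4/4) = 4
One measure = 4 × 60000 / 209 = 240000 / 209 ms
4 measures = 4 × 240000 / 209 = 960000 / 209
= 4593.3 ms


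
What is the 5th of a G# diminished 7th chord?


Diminished 7th chord = root + minor 3rd + diminished 5th + diminished 7th
Seventh chords stack in thirds, so the letter names are G-B-D-F
Root: G#
Minor 3rd above G#: B
Diminished 5th above G#: D
Diminished 7th above G#: F
The 5th = D


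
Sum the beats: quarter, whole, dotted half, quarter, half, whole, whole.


Solution.
Beat values:
  quarter = 1 beat
  whole = 4 beats
  dotted half = 3 beats
  quarter = 1 beat
  half = 2 beats
  whole = 4 beats
  whole = 4 beats
Sum = 1 + 4 + 3 + 1 + 2 + 4 + 4
= 19 beats


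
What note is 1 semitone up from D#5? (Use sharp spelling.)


D#5: chromatic position 3 in octave 5 → absolute = 5×12 + 3 = 63
Transpose up 1: 63 + 1 = 64
64 = 5×12 + 4 → E in octave 5
Result = E5


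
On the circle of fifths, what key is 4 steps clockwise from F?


Reasoning:
Each clockwise step on the circle of fifths moves up a perfect 5th
From F: F → C → G → D → A
= A


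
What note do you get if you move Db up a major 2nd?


Let's work it out.
major 2nd: 2 letter names, 2 semitones
Letter: D + 1 → E
Pitch: Db + 2 semitones, spelled as an E → Eb
= Eb


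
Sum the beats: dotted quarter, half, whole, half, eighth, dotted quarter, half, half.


Step by step:
Beat values:
  dotted quarter = 1.5 beats
  half = 2 beats
  whole = 4 beats
  half = 2 beats
  eighth = 0.5 beats
  dotted quarter = 1.5 beats
  half = 2 beats
  half = 2 beats
Sum = 1.5 + 2 + 4 + 2 + 0.5 + 1.5 + 2 + 2
= 15.5 beats


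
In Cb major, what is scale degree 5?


Reasoning:
Major scale pattern: W-W-H-W-W-W-H (2-2-1-2-2-2-1 semitones)
Starting from Cb:
  Cb + 2 semitones → Db
  Db + 2 semitones → Eb
  Eb + 1 semitone → Fb
  Fb + 2 semitones → Gb
  Gb + 2 semitones → Ab
  Ab + 2 semitones → Bb
  Bb + 1 semitone → Cb
Scale: Cb Db Eb Fb Gb Ab Bb
Degree 5 = Gb


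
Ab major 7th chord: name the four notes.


Working:
Major 7th chord = root + major 3rd + perfect 5th + major 7th
Seventh chords stack in thirds, so the letter names are A-C-E-G
Root: Ab
Major 3rd above Ab: C
Perfect 5th above Ab: Eb
Major 7th above Ab: G
Chord = Ab C Eb G


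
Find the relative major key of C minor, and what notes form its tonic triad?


Let's work it out.
The relative major shares the key signature and is a minor 3rd above the minor tonic
A minor 3rd above C is Eb
→ relative major of C minor is Eb major
Tonic triad of Eb major = root + major 3rd + perfect 5th = Eb G Bb
= Eb major; triad = Eb G Bb


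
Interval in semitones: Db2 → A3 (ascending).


Solution.
Absolute semitone position = octave×12 + chromatic position
Db2: 2×12 + 1 = 25
A3: 3×12 + 9 = 45
Difference = 45 - 25 = 20
= 20 semitones


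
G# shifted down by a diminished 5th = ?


Reasoning:
diminished 5th: 5 letter names, 6 semitones
Letter: G - 4 → C
Pitch: G# - 6 semitones, spelled as a C → C##
= C##


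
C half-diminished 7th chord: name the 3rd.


Working:
Half-diminished 7th chord = root + minor 3rd + diminished 5th + minor 7th
Seventh chords stack in thirds, so the letter names are C-E-G-B
Root: C
Minor 3rd above C: Eb
Diminished 5th above C: Gb
Minor 7th above C: Bb
The 3rd = Eb


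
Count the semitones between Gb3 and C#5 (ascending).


Absolute semitone position = octave×12 + chromatic position
Gb3: 3×12 + 6 = 42
C#5: 5×12 + 1 = 61
Difference = 61 - 42 = 19
= 19 semitones


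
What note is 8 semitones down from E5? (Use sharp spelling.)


E5: chromatic position 4 in octave 5 → absolute = 5×12 + 4 = 64
Transpose down 8: 64 - 8 = 56
56 = 4×12 + 8 → G# in octave 4
Result = G#4


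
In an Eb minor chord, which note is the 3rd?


Reasoning:
Minor triad = root + minor 3rd (3 semitones) + perfect 5th (7 semitones)
A triad on Eb stacks thirds, so the chord tones use letter names E-G-B
Root: Eb
Minor 3rd above Eb: Gb
Perfect 5th above Eb: Bb
The 3rd = Gb


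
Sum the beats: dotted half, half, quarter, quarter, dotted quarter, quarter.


Beat values:
  dotted half = 3 beats
  half = 2 beats
  quarter = 1 beat
  quarter = 1 beat
  dotted quarter = 1.5 beats
  quarter = 1 beat
Sum = 3 + 2 + 1 + 1 + 1.5 + 1
= 9.5 beats


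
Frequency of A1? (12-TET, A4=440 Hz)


Working:
f = 440 × 2^(n/12) where n = semitones from A4
A1: -36 semitones from A4
f = 440 × 2^(-36/12)
f = 55.00 Hz


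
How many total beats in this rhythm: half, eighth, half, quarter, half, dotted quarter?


Solution.
Beat values:
  half = 2 beats
  eighth = 0.5 beats
  half = 2 beats
  quarter = 1 beat
  half = 2 beats
  dotted quarter = 1.5 beats
Sum = 2 + 0.5 + 2 + 1 + 2 + 1.5
= 9 beats


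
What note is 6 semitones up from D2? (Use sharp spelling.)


Step by step:
D2: chromatic position 2 in octave 2 → absolute = 2×12 + 2 = 26
Transpose up 6: 26 + 6 = 32
32 = 2×12 + 8 → G# in octave 2
Result = G#2


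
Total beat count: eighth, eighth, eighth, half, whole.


Solution.
Beat values:
  eighth = 0.5 beats
  eighth = 0.5 beats
  eighth = 0.5 beats
  half = 2 beats
  whole = 4 beats
Sum = 0.5 + 0.5 + 0.5 + 2 + 4
= 7.5 beats


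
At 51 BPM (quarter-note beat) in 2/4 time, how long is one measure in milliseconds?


Quarter-note beat duration = 60000 / 51 ms
Beats per measure (2/4) = 2
One measure = 2 × 60000 / 51 = 120000 / 51 ms
= 2352.9 ms


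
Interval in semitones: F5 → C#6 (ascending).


Let's work it out.
Absolute semitone position = octave×12 + chromatic position
F5: 5×12 + 5 = 65
C#6: 6×12 + 1 = 73
Difference = 73 - 65 = 8
= 8 semitones


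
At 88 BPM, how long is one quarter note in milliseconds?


One quarter-note beat = 60000 / BPM = 60000 / 88 ms
Duration = 60000 / 88
= 681.8 ms


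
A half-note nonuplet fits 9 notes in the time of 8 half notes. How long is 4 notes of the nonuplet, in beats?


Working:
Nonuplet: 9 notes occupy the space of 8 half notes
Space = 8 × 2 = 16 beats
Each nonuplet note = 16 / 9 = 16/9 beats
4 notes = 4 × 16/9 = 64/9
= 64/9 beats


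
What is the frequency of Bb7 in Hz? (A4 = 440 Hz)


f = 440 × 2^(n/12) where n = semitones from A4
Bb7: 37 semitones from A4
f = 440 × 2^(37/12)
f = 3729.31 Hz


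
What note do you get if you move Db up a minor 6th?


Working:
minor 6th: 6 letter names, 8 semitones
Letter: D + 5 → B
Pitch: Db + 8 semitones, spelled as a B → Bbb
= Bbb


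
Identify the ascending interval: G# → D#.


Solution.
Letter names: G → D spans 5 letter names → a 5th
Semitones: G# → D# = 7 half-steps
A 5th of 7 semitones is a perfect 5th
= perfect 5th


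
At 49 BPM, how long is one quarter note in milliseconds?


Solution.
One quarter-note beat = 60000 / BPM = 60000 / 49 ms
Duration = 60000 / 49
= 1224.5 ms


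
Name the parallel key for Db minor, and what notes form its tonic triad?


Parallel keys share the same tonic but differ in mode
Db minor → parallel is Db major
Tonic triad of Db major = Db F Ab
= Db major; triad = Db F Ab


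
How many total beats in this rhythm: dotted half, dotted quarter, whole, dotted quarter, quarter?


Reasoning:
Beat values:
  dotted half = 3 beats
  dotted quarter = 1.5 beats
  whole = 4 beats
  dotted quarter = 1.5 beats
  quarter = 1 beat
Sum = 3 + 1.5 + 4 + 1.5 + 1
= 11 beats


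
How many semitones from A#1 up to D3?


Step by step:
Absolute semitone position = octave×12 + chromatic position
A#1: 1×12 + 10 = 22
D3: 3×12 + 2 = 38
Difference = 38 - 22 = 16
= 16 semitones


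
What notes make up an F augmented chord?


Let's work it out.
Augmented triad = root + major 3rd (4 semitones) + augmented 5th (8 semitones)
A triad on F stacks thirds, so the chord tones use letter names F-A-C
Root: F
Major 3rd above F: A
Augmented 5th above F: C#
Chord = F A C#


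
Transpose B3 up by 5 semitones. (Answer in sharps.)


B3: chromatic position 11 in octave 3 → absolute = 3×12 + 11 = 47
Transpose up 5: 47 + 5 = 52
52 = 4×12 + 4 → E in octave 4
Result = E4


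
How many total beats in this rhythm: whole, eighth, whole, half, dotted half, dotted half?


Step by step:
Beat values:
  whole = 4 beats
  eighth = 0.5 beats
  whole = 4 beats
  half = 2 beats
  dotted half = 3 beats
  dotted half = 3 beats
Sum = 4 + 0.5 + 4 + 2 + 3 + 3
= 16.5 beats


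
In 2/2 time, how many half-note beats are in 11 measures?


Working:
Time signature 2/2: the bottom number 2 means the half note gets one count
The top number 2 means 2 half-note beats per measure
Total = 2 × 11 measures
= 22 half-note beats


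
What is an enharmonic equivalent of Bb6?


Working:
Enharmonic notes sound the same pitch but are spelled with different letter names
Bb and A# name the same pitch class
= A#6


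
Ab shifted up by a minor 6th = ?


minor 6th: 6 letter names, 8 semitones
Letter: A + 5 → F
Pitch: Ab + 8 semitones, spelled as an F → Fb
= Fb


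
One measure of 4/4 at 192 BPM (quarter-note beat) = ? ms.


Quarter-note beat duration = 60000 / 192 ms
Beats per measure (4/4) = 4
One measure = 4 × 60000 / 192 = 240000 / 192 ms
= 1250.0 ms


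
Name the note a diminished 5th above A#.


Working:
A 5th spans 5 letter names, so from A we land on E
A diminished 5th = 6 semitones above A#
Spell E at that pitch: E
= E


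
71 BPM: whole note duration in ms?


One quarter-note beat = 60000 / BPM = 60000 / 71 ms
Whole note = 4 × quarter note
Duration = 4 × 60000 / 71 = 240000 / 71
= 3380.3 ms


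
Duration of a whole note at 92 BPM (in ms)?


Working:
One quarter-note beat = 60000 / BPM = 60000 / 92 ms
Whole note = 4 × quarter note
Duration = 4 × 60000 / 92 = 240000 / 92
= 2608.7 ms


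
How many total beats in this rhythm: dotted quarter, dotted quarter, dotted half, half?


Beat values:
  dotted quarter = 1.5 beats
  dotted quarter = 1.5 beats
  dotted half = 3 beats
  half = 2 beats
Sum = 1.5 + 1.5 + 3 + 2
= 8 beats


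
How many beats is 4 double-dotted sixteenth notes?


Base sixteenth note = 1/4 beats
Dot 1 adds half the previous value: +1/8
Dot 2 adds half the previous value: +1/16
One double-dotted sixteenth = 1/4 + 1/8 + 1/16 = 7/16
4 of them = 4 × 7/16 = 7/4
= 7/4 beats


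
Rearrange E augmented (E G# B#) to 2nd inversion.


Solution.
Root position: E G# B#
2nd inversion: move root and 3rd up an octave
Bass note: B#
Notes (bottom to top) = B# E G#


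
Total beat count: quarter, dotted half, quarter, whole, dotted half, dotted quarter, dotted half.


Step by step:
Beat values:
  quarter = 1 beat
  dotted half = 3 beats
  quarter = 1 beat
  whole = 4 beats
  dotted half = 3 beats
  dotted quarter = 1.5 beats
  dotted half = 3 beats
Sum = 1 + 3 + 1 + 4 + 3 + 1.5 + 3
= 16.5 beats


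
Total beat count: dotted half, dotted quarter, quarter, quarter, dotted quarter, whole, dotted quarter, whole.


Step by step:
Beat values:
  dotted half = 3 beats
  dotted quarter = 1.5 beats
  quarter = 1 beat
  quarter = 1 beat
  dotted quarter = 1.5 beats
  whole = 4 beats
  dotted quarter = 1.5 beats
  whole = 4 beats
Sum = 3 + 1.5 + 1 + 1 + 1.5 + 4 + 1.5 + 4
= 17.5 beats


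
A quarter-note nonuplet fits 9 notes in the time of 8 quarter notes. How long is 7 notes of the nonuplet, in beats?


Step by step:
Nonuplet: 9 notes occupy the space of 8 quarter notes
Space = 8 × 1 = 8 beats
Each nonuplet note = 8 / 9 = 8/9 beats
7 notes = 7 × 8/9 = 56/9
= 56/9 beats


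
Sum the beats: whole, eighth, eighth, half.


Solution.
Beat values:
  whole = 4 beats
  eighth = 0.5 beats
  eighth = 0.5 beats
  half = 2 beats
Sum = 4 + 0.5 + 0.5 + 2
= 7 beats


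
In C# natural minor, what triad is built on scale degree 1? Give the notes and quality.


Working:
C# natural minor scale: C# D# E F# G# A B
Diatonic triad on degree 1 stacks scale notes 1, 3, 5: C# E G#
C#→E = 3 semitones; C#→G# = 7 semitones → minor triad
= C# E G# (minor)


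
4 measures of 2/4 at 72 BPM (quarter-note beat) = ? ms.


Working:
Quarter-note beat duration = 60000 / 72 ms
Beats per measure (2/4) = 2
One measure = 2 × 60000 / 72 = 120000 / 72 ms
4 measures = 4 × 120000 / 72 = 480000 / 72
= 6666.7 ms


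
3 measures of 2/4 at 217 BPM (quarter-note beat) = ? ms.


Quarter-note beat duration = 60000 / 217 ms
Beats per measure (2/4) = 2
One measure = 2 × 60000 / 217 = 120000 / 217 ms
3 measures = 3 × 120000 / 217 = 360000 / 217
= 1659.0 ms


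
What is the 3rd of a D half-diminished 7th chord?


Step by step:
Half-diminished 7th chord = root + minor 3rd + diminished 5th + minor 7th
Seventh chords stack in thirds, so the letter names are D-F-A-C
Root: D
Minor 3rd above D: F
Diminished 5th above D: Ab
Minor 7th above D: C
The 3rd = F


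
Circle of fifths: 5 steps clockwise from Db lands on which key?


Each clockwise step on the circle of fifths moves up a perfect 5th
From Db: Db → Ab → Eb → Bb → F → C
= C


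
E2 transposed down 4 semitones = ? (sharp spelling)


Solution.
E2: chromatic position 4 in octave 2 → absolute = 2×12 + 4 = 28
Transpose down 4: 28 - 4 = 24
24 = 2×12 + 0 → C in octave 2
Result = C2


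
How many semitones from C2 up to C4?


Let's work it out.
Absolute semitone position = octave×12 + chromatic position
C2: 2×12 + 0 = 24
C4: 4×12 + 0 = 48
Difference = 48 - 24 = 24
= 24 semitones


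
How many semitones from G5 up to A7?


Step by step:
Absolute semitone position = octave×12 + chromatic position
G5: 5×12 + 7 = 67
A7: 7×12 + 9 = 93
Difference = 93 - 67 = 26
= 26 semitones


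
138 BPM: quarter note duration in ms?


Reasoning:
One quarter-note beat = 60000 / BPM = 60000 / 138 ms
Duration = 60000 / 138
= 434.8 ms


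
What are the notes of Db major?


Reasoning:
Major scale pattern: W-W-H-W-W-W-H (2-2-1-2-2-2-1 semitones)
Starting from Db:
  Db + 2 semitones → Eb
  Eb + 2 semitones → F
  F + 1 semitone → Gb
  Gb + 2 semitones → Ab
  Ab + 2 semitones → Bb
  Bb + 2 semitones → C
  C + 1 semitone → Db
Scale = Db Eb F Gb Ab Bb C


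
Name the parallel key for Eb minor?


Let's work it out.
Parallel keys share the same tonic but differ in mode
Eb minor → parallel is Eb major
= Eb major


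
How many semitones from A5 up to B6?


Absolute semitone position = octave×12 + chromatic position
A5: 5×12 + 9 = 69
B6: 6×12 + 11 = 83
Difference = 83 - 69 = 14
= 14 semitones


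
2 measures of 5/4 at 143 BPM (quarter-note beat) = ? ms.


Quarter-note beat duration = 60000 / 143 ms
Beats per measure (5/4) = 5
One measure = 5 × 60000 / 143 = 300000 / 143 ms
2 measures = 2 × 300000 / 143 = 600000 / 143
= 4195.8 ms


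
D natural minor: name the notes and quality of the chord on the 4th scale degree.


Let's work it out.
D natural minor scale: D E F G A Bb C
Diatonic triad on degree 4 stacks scale notes 4, 6, 1: G Bb D
G→Bb = 3 semitones; G→D = 7 semitones → minor triad
= G Bb D (minor)


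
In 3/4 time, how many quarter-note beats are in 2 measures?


Reasoning:
Time signature 3/4: the bottom number 4 means the quarter note gets one count
The top number 3 means 3 quarter-note beats per measure
Total = 3 × 2 measures
= 6 quarter-note beats


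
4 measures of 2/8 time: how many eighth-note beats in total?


Reasoning:
Time signature 2/8: the bottom number 8 means the eighth note gets one count
The top number 2 means 2 eighth-note beats per measure
Total = 2 × 4 measures
= 8 eighth-note beats


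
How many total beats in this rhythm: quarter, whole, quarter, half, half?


Solution.
Beat values:
  quarter = 1 beat
  whole = 4 beats
  quarter = 1 beat
  half = 2 beats
  half = 2 beats
Sum = 1 + 4 + 1 + 2 + 2
= 10 beats


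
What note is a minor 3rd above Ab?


Let's work it out.
A 3rd spans 3 letter names, so from A we land on C
A minor 3rd = 3 semitones above Ab
Spell C at that pitch: Cb
= Cb


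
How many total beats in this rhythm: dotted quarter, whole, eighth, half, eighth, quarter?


Working:
Beat values:
  dotted quarter = 1.5 beats
  whole = 4 beats
  eighth = 0.5 beats
  half = 2 beats
  eighth = 0.5 beats
  quarter = 1 beat
Sum = 1.5 + 4 + 0.5 + 2 + 0.5 + 1
= 9.5 beats


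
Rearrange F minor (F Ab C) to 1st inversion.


Solution.
Root position: F Ab C
1st inversion: move root up an octave
Bass note: Ab
Notes (bottom to top) = Ab C F


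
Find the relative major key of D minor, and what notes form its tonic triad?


The relative major shares the key signature and is a minor 3rd above the minor tonic
A minor 3rd above D is F
→ relative major of D minor is F major
Tonic triad of F major = root + major 3rd + perfect 5th = F A C
= F major; triad = F A C


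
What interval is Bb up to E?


Working:
Letter names: B → E spans 4 letter names → a 4th
Semitones: Bb → E = 6 half-steps
A 4th of 6 semitones is an augmented 4th
= augmented 4th


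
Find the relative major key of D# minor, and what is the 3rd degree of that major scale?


Let's work it out.
The relative major shares the key signature and is a minor 3rd above the minor tonic
A minor 3rd above D# is F#
→ relative major of D# minor is F# major
F# major scale: F# G# A# B C# D# E#
= F# major; 3rd degree = A#


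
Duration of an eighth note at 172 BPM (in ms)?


One quarter-note beat = 60000 / BPM = 60000 / 172 ms
Eighth note = 1/2 × quarter note
Duration = 1/2 × 60000 / 172 = 30000 / 172
= 174.4 ms
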